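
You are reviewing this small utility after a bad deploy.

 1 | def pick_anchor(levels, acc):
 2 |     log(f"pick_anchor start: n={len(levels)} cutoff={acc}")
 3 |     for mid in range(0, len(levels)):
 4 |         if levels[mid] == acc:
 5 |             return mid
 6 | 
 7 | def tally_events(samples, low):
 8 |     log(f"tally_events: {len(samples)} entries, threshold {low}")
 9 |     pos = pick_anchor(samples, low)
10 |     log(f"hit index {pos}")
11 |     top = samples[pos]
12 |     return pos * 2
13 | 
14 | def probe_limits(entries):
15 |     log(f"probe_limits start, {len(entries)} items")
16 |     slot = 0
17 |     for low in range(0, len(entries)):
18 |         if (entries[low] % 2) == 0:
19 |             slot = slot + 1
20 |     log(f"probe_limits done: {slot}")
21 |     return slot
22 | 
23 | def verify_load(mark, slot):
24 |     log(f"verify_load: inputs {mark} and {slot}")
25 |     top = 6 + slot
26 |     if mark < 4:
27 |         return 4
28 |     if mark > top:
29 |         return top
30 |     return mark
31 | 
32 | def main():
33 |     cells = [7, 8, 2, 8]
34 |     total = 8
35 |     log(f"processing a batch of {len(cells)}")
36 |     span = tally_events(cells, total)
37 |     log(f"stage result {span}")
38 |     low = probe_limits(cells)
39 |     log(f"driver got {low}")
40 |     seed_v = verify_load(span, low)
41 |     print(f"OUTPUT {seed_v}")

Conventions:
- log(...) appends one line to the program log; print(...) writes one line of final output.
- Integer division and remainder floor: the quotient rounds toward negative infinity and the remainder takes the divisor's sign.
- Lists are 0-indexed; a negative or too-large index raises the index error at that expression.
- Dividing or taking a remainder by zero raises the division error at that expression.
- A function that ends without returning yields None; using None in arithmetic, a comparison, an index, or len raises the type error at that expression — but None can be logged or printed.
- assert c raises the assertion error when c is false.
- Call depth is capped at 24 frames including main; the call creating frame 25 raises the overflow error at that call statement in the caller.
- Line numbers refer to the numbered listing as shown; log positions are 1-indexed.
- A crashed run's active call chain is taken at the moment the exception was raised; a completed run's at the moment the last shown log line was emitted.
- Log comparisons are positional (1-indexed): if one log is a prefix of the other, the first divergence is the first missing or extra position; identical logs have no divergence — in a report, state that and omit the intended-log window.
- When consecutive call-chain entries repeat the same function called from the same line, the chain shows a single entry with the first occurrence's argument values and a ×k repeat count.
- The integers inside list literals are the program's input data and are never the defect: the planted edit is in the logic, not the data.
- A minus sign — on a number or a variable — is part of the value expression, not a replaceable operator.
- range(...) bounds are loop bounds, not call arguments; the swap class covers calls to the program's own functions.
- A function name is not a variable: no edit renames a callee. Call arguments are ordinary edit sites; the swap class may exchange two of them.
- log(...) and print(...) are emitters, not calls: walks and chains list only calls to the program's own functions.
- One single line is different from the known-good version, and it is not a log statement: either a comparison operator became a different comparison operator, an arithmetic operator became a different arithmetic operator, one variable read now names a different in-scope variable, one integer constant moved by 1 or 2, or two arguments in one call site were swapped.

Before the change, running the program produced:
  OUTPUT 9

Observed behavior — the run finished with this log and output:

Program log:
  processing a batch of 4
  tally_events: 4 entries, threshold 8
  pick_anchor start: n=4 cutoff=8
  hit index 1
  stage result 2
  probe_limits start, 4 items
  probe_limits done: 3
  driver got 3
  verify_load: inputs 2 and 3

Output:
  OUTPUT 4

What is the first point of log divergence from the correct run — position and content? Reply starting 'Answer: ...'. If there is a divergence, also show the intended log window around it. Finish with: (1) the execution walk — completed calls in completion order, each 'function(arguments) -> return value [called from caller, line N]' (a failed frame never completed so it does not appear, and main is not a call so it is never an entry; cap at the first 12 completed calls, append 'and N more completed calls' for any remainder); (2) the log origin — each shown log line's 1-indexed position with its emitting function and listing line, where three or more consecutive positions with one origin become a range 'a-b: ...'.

Answer: position 5; shown 'stage result 2' vs intended 'stage result 16'.
Intended log window:
  3: pick_anchor start: n=4 cutoff=8
  4: hit index 1
  5: stage result 16
  6: probe_limits start, 4 items
Execution walk:
  pick_anchor([7, 8, 2, 8], 8) -> 1  [called from tally_events, line 9]
  tally_events([7, 8, 2, 8], 8) -> 2  [called from main, line 36]
  probe_limits([7, 8, 2, 8]) -> 3  [called from main, line 38]
  verify_load(2, 3) -> 4  [called from main, line 40]
Origin of each log line:
  1: emitted by main (line 35)
  2: emitted by tally_events (line 8)
  3: emitted by pick_anchor (line 2)
  4: emitted by tally_events (line 10)
  5: emitted by main (line 37)
  6: emitted by probe_limits (line 15)
  7: emitted by probe_limits (line 20)
  8: emitted by main (line 39)
  9: emitted by verify_load (line 24)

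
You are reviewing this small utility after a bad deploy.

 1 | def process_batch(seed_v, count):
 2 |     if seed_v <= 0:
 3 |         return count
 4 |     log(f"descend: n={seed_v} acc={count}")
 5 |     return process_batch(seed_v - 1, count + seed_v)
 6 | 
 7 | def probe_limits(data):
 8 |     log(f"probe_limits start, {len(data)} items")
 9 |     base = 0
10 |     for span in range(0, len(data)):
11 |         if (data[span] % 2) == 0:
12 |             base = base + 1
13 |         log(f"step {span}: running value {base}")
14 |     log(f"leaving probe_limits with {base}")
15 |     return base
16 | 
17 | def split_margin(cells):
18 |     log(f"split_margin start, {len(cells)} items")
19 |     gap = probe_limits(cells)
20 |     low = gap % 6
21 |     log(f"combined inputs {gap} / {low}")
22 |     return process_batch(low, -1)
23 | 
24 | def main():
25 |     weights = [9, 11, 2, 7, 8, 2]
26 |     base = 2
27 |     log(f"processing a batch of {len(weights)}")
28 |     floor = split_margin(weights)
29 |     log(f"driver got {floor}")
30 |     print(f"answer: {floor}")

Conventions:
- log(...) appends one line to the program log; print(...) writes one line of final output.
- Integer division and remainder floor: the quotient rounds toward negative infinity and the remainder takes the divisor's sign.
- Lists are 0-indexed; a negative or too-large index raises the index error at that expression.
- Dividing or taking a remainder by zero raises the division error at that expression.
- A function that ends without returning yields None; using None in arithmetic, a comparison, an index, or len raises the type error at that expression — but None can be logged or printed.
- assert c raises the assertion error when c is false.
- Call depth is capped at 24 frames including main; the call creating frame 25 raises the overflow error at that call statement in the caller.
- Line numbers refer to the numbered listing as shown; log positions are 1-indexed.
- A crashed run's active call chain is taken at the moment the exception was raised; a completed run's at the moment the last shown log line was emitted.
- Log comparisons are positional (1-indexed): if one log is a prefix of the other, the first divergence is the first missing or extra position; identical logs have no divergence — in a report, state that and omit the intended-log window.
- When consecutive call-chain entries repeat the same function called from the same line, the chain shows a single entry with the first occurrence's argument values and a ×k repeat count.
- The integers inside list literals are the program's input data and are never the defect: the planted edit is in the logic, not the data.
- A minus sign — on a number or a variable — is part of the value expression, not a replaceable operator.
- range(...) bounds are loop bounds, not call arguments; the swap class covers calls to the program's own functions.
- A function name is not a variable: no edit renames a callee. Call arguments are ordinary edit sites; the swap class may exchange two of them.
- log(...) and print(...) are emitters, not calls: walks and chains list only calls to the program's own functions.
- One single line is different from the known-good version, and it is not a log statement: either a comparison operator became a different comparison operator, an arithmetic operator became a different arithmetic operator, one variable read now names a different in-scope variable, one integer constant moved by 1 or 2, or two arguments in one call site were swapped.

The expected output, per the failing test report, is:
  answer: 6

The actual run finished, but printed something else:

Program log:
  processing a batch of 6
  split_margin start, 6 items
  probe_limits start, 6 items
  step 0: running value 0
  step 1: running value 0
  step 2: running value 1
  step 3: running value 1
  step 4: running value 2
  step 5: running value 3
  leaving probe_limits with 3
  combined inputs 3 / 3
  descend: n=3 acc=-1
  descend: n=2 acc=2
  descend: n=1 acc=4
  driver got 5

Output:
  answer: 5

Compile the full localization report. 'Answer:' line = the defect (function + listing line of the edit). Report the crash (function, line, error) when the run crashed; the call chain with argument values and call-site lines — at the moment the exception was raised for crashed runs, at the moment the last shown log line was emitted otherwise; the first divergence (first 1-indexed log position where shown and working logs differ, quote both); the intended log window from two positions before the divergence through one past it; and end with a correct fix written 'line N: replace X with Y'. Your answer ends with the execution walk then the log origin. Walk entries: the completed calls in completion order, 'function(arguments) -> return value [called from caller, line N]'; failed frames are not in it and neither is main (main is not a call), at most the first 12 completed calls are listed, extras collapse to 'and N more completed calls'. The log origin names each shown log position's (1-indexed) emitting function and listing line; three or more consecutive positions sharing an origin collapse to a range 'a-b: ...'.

Answer: the defect is in split_margin at line 22.
The tell: Log line 12 is where behavior first shows: 'descend: n=3 acc=-1' appears instead of 'descend: n=3 acc=0'.
Call chain: main.
First divergence: at position 12 the run shows 'descend: n=3 acc=-1' where the working version logs 'descend: n=3 acc=0'.
Intended log window:
  10: leaving probe_limits with 3
  11: combined inputs 3 / 3
  12: descend: n=3 acc=0
  13: descend: n=2 acc=3
Execution walk:
  probe_limits([9, 11, 2, 7, 8, 2]) -> 3  [called from split_margin, line 19]
  process_batch(0, 5) -> 5  [called from process_batch, line 5]
  process_batch(1, 4) -> 5  [called from process_batch, line 5]
  process_batch(2, 2) -> 5  [called from process_batch, line 5]
  process_batch(3, -1) -> 5  [called from split_margin, line 22]
  split_margin([9, 11, 2, 7, 8, 2]) -> 5  [called from main, line 28]
Origin of each log line:
  1 — main, line 27
  2 — split_margin, line 18
  3 — probe_limits, line 8
  4-9 — probe_limits, line 13
  10 — probe_limits, line 14
  11 — split_margin, line 21
  12-14 — process_batch, line 4
  15 — main, line 29
A correct fix: line 22: replace `-1` with `0`.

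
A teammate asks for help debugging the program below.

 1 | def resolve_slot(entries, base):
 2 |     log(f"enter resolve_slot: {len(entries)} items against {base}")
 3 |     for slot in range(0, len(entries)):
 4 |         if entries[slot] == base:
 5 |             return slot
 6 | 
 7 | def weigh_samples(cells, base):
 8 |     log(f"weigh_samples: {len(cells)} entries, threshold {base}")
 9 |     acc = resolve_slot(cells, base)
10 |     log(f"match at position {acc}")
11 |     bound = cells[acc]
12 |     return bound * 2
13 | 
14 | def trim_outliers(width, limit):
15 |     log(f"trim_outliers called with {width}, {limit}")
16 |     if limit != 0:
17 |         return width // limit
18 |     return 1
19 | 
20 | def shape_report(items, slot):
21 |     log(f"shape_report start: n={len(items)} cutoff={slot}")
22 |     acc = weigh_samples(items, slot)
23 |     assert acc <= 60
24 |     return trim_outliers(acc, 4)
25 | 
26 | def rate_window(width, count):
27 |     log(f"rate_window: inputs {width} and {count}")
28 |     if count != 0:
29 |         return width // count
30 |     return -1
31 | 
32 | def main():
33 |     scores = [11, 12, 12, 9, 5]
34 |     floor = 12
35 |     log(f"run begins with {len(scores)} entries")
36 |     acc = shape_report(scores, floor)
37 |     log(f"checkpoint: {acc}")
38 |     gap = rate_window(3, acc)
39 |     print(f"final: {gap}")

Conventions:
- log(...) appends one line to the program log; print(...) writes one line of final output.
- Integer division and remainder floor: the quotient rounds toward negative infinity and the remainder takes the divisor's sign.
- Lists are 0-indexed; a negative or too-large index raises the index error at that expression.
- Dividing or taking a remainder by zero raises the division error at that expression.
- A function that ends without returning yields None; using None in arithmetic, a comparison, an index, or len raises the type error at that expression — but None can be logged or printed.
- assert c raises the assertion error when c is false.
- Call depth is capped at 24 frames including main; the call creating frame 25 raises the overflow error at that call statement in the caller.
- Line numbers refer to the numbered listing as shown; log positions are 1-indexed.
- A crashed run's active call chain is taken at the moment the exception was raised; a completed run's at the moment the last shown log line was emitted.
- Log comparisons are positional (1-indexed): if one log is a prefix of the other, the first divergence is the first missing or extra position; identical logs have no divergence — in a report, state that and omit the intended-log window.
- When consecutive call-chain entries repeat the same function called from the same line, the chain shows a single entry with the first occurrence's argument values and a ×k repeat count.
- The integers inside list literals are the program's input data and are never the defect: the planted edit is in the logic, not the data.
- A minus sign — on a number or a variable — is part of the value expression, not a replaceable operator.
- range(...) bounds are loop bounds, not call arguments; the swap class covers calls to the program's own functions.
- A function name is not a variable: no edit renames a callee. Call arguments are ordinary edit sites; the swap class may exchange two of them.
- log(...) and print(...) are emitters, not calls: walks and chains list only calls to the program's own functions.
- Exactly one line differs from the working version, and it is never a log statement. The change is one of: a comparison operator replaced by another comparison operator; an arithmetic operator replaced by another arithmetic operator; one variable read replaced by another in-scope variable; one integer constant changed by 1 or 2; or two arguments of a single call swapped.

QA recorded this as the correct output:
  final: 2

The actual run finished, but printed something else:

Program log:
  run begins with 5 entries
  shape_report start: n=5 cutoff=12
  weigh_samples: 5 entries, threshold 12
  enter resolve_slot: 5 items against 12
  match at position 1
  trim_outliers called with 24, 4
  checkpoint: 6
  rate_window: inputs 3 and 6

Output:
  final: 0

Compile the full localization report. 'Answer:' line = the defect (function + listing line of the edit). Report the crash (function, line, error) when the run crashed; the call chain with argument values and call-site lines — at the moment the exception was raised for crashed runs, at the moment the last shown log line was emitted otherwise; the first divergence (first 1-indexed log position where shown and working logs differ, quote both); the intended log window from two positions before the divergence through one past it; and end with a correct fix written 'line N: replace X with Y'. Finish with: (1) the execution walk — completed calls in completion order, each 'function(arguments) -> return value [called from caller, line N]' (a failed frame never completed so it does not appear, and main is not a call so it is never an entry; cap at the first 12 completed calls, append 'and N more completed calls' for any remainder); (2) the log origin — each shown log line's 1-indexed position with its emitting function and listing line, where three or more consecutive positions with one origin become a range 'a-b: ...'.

Answer: the defect is in main at line 38.
Core observation: The earliest visible damage is log position 8 — 'rate_window: inputs 3 and 6' rather than the intended 'rate_window: inputs 6 and 3'.
Call chain: main -> rate_window(3, 6) (called at line 38).
First divergence: at position 8 the run shows 'rate_window: inputs 3 and 6' where the working version logs 'rate_window: inputs 6 and 3'.
Intended log window:
  6: trim_outliers called with 24, 4
  7: checkpoint: 6
  8: rate_window: inputs 6 and 3
Execution walk:
  resolve_slot([11, 12, 12, 9, 5], 12) -> 1  [called from weigh_samples, line 9]
  weigh_samples([11, 12, 12, 9, 5], 12) -> 24  [called from shape_report, line 22]
  trim_outliers(24, 4) -> 6  [called from shape_report, line 24]
  shape_report([11, 12, 12, 9, 5], 12) -> 6  [called from main, line 36]
  rate_window(3, 6) -> 0  [called from main, line 38]
Log origin:
  1 — main, line 35
  2 — shape_report, line 21
  3 — weigh_samples, line 8
  4 — resolve_slot, line 2
  5 — weigh_samples, line 10
  6 — trim_outliers, line 15
  7 — main, line 37
  8 — rate_window, line 27
A correct fix: line 38: replace `rate_window(3, acc)` with `rate_window(acc, 3)`.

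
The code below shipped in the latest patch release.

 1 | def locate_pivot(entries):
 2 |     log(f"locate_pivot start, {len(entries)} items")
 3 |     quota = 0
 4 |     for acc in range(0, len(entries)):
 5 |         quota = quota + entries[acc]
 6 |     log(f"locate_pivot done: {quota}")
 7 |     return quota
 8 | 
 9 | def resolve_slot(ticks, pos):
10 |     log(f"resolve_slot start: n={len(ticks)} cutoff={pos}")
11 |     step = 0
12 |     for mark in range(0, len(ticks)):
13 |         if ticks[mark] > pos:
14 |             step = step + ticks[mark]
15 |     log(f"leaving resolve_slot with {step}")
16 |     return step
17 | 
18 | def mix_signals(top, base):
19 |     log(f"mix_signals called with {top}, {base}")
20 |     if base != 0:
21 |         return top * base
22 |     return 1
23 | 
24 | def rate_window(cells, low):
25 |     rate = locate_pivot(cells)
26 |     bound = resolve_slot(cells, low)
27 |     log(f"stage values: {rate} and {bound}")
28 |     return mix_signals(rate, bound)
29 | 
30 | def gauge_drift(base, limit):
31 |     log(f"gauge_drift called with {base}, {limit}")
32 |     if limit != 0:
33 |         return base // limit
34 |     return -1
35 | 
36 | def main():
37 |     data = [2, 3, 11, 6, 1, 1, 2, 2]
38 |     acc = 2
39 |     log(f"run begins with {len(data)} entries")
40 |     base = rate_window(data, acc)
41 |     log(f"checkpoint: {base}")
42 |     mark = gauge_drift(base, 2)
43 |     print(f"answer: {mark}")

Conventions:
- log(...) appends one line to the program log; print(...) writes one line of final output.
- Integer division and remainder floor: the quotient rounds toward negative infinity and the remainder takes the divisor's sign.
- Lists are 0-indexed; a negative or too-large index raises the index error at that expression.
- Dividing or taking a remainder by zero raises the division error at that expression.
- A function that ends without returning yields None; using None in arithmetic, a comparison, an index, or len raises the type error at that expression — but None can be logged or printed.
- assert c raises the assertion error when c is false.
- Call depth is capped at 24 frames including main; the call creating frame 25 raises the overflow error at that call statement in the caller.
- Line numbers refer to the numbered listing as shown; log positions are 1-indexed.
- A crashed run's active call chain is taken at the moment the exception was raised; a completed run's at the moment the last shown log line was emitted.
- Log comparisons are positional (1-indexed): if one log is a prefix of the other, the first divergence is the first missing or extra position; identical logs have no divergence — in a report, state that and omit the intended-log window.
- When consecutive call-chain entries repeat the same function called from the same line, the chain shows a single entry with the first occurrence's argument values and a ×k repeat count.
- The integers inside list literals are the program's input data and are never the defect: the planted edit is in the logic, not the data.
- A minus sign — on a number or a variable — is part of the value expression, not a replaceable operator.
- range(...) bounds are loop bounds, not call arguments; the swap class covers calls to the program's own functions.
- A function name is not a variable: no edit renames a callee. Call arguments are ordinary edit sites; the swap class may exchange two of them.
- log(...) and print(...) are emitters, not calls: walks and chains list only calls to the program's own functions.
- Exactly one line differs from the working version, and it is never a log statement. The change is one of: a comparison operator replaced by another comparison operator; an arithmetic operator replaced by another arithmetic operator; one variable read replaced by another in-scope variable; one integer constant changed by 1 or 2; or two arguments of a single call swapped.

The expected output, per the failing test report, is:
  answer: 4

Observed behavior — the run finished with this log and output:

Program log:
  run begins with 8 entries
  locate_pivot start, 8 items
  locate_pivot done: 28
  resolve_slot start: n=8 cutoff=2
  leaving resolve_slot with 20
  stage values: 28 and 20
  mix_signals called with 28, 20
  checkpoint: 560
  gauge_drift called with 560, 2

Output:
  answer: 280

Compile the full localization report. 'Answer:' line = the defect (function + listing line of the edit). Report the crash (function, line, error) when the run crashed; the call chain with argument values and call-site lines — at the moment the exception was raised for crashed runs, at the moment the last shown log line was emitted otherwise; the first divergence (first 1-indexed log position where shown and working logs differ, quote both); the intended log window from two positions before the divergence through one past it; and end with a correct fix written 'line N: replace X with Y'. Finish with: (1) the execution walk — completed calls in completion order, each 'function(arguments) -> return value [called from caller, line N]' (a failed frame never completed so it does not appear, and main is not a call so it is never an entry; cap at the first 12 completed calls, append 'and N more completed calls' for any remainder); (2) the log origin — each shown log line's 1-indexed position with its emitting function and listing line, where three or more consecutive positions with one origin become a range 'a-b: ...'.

Answer: the defect is in mix_signals at line 21.
Core observation: At log position 8 the runs split — shown 'checkpoint: 560', but the working version logs 'checkpoint: 8'.
Call chain: main -> gauge_drift(560, 2) (called at line 42).
First divergence: position 8 — shown 'checkpoint: 560', intended 'checkpoint: 8'.
Intended log window:
  6: stage values: 28 and 20
  7: mix_signals called with 28, 20
  8: checkpoint: 8
  9: gauge_drift called with 8, 2
Execution walk:
  locate_pivot([2, 3, 11, 6, 1, 1, 2, 2]) -> 28  [called from rate_window, line 25]
  resolve_slot([2, 3, 11, 6, 1, 1, 2, 2], 2) -> 20  [called from rate_window, line 26]
  mix_signals(28, 20) -> 560  [called from rate_window, line 28]
  rate_window([2, 3, 11, 6, 1, 1, 2, 2], 2) -> 560  [called from main, line 40]
  gauge_drift(560, 2) -> 280  [called from main, line 42]
Log origins:
  1: emitted by main (line 39)
  2: emitted by locate_pivot (line 2)
  3: emitted by locate_pivot (line 6)
  4: emitted by resolve_slot (line 10)
  5: emitted by resolve_slot (line 15)
  6: emitted by rate_window (line 27)
  7: emitted by mix_signals (line 19)
  8: emitted by main (line 41)
  9: emitted by gauge_drift (line 31)
A correct fix: line 21: replace `*` with `%`.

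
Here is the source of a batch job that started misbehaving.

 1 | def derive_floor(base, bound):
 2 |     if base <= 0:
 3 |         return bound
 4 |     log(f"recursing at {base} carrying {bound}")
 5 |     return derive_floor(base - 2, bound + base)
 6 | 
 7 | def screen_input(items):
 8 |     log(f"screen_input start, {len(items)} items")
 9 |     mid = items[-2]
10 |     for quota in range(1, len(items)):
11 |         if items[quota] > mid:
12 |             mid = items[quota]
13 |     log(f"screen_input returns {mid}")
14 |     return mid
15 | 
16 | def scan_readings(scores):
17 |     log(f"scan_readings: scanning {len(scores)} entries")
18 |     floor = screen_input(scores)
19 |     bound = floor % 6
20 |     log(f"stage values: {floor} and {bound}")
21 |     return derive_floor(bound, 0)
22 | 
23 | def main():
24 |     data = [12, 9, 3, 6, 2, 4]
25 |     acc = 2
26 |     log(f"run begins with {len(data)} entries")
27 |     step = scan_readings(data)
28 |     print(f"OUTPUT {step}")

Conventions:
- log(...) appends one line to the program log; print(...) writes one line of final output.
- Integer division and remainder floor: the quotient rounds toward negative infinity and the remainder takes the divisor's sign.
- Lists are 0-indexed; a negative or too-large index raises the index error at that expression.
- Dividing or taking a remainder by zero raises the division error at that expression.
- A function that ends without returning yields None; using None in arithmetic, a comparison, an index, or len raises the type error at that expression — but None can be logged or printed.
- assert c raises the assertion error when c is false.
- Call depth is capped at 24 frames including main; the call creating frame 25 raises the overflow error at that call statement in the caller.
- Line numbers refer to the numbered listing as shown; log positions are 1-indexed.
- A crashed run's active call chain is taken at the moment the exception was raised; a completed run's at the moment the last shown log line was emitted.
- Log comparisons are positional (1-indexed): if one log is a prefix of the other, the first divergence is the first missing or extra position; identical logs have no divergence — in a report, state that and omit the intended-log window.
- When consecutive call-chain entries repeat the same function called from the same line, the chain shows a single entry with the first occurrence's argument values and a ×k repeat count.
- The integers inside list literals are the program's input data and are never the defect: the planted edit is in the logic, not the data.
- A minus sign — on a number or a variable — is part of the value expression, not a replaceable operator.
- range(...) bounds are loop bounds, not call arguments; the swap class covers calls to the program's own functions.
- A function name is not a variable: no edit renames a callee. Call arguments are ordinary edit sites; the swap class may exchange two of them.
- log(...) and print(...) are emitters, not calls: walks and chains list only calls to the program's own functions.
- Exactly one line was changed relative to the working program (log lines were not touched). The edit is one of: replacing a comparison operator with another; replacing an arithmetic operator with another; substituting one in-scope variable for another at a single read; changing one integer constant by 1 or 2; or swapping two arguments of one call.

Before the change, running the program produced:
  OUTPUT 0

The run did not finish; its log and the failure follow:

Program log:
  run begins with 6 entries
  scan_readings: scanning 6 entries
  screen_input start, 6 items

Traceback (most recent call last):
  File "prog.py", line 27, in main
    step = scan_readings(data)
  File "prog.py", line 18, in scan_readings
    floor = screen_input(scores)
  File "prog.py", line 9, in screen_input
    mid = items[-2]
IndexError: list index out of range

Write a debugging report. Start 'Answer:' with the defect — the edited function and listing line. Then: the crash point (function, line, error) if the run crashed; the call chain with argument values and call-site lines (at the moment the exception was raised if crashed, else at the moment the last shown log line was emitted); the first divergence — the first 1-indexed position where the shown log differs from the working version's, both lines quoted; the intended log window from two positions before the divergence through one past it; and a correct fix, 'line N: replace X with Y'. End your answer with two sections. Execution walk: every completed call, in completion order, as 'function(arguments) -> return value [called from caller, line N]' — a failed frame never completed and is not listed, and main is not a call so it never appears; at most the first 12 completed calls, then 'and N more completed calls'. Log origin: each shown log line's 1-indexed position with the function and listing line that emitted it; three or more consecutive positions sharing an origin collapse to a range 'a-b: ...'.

Answer: the defect is in screen_input at line 9.
Core observation: The shown log is a 3-line prefix of the intended one, whose next entry is 'screen_input returns 12'.
Crash: screen_input, line 9, IndexError.
Call chain: main -> scan_readings([12, 9, 3, 6, 2, 4]) (called at line 27) -> screen_input([12, 9, 3, 6, 2, 4]) (called at line 18).
First divergence: position 4 — the faulty run's log ends after 3 lines; the working version continues with 'screen_input returns 12'.
Intended log window:
  2: scan_readings: scanning 6 entries
  3: screen_input start, 6 items
  4: screen_input returns 12
  5: stage values: 12 and 0
Execution walk:
  (no call completed)
Log origins:
  1: logged in main at line 26
  2: logged in scan_readings at line 17
  3: logged in screen_input at line 8
A correct fix: line 9: replace `-2` with `0`.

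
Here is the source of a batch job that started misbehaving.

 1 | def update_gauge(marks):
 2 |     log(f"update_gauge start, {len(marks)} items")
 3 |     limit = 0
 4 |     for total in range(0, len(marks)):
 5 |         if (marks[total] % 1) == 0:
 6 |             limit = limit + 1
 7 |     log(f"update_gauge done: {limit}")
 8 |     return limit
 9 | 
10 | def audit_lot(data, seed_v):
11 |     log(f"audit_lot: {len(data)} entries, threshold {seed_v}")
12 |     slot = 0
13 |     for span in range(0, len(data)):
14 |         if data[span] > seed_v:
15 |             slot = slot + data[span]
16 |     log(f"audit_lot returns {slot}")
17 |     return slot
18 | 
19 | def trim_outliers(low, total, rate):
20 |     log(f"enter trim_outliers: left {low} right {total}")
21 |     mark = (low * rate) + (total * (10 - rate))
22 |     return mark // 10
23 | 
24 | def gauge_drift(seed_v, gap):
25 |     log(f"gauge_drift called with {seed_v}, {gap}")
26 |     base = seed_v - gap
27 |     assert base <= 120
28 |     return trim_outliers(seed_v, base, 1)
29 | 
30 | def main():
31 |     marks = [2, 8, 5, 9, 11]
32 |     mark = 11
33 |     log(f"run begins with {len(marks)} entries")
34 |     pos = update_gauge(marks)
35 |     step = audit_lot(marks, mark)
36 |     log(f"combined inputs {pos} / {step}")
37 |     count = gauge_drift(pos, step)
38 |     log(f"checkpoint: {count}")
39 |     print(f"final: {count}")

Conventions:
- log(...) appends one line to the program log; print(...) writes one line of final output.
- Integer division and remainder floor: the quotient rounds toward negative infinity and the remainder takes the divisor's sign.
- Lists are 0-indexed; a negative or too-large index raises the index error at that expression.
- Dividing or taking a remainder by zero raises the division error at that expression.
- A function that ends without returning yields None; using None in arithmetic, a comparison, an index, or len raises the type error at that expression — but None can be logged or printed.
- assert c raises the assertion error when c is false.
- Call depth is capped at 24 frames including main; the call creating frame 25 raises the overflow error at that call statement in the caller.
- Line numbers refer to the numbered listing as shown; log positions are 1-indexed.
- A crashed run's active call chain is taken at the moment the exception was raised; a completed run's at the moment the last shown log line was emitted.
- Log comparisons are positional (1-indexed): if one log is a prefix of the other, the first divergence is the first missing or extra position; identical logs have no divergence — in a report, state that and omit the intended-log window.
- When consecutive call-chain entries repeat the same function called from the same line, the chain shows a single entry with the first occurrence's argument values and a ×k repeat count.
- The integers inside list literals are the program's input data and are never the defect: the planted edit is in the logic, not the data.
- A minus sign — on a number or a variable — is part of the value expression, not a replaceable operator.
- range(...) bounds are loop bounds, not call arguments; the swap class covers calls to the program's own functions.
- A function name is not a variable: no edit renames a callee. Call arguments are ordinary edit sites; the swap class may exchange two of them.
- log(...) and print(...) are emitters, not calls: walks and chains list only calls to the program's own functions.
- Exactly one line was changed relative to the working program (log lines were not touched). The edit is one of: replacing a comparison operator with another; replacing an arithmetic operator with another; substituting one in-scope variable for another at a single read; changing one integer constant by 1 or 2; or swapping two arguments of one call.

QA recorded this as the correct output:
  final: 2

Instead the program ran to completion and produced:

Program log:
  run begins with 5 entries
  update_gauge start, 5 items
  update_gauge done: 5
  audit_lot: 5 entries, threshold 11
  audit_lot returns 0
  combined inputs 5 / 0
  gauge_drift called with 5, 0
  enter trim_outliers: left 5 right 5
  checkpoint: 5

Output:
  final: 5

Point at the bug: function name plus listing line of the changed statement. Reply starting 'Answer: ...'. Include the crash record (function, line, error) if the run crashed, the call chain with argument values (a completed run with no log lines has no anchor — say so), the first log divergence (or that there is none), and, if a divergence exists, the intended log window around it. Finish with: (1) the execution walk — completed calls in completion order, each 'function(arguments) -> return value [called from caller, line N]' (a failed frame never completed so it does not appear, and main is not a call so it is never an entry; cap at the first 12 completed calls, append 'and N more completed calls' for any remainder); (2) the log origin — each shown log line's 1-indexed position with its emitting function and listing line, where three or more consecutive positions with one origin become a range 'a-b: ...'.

Answer: the defect is in update_gauge at line 5.
The tell: At log position 3 the runs split — shown 'update_gauge done: 5', but the working version logs 'update_gauge done: 2'.
Call chain: main.
First divergence: at position 3 the run shows 'update_gauge done: 5' where the working version logs 'update_gauge done: 2'.
Intended log window:
  1: run begins with 5 entries
  2: update_gauge start, 5 items
  3: update_gauge done: 2
  4: audit_lot: 5 entries, threshold 11
Execution walk:
  update_gauge([2, 8, 5, 9, 11]) -> 5  [called from main, line 34]
  audit_lot([2, 8, 5, 9, 11], 11) -> 0  [called from main, line 35]
  trim_outliers(5, 5, 1) -> 5  [called from gauge_drift, line 28]
  gauge_drift(5, 0) -> 5  [called from main, line 37]
Origin of each log line:
  1 — main, line 33
  2 — update_gauge, line 2
  3 — update_gauge, line 7
  4 — audit_lot, line 11
  5 — audit_lot, line 16
  6 — main, line 36
  7 — gauge_drift, line 25
  8 — trim_outliers, line 20
  9 — main, line 38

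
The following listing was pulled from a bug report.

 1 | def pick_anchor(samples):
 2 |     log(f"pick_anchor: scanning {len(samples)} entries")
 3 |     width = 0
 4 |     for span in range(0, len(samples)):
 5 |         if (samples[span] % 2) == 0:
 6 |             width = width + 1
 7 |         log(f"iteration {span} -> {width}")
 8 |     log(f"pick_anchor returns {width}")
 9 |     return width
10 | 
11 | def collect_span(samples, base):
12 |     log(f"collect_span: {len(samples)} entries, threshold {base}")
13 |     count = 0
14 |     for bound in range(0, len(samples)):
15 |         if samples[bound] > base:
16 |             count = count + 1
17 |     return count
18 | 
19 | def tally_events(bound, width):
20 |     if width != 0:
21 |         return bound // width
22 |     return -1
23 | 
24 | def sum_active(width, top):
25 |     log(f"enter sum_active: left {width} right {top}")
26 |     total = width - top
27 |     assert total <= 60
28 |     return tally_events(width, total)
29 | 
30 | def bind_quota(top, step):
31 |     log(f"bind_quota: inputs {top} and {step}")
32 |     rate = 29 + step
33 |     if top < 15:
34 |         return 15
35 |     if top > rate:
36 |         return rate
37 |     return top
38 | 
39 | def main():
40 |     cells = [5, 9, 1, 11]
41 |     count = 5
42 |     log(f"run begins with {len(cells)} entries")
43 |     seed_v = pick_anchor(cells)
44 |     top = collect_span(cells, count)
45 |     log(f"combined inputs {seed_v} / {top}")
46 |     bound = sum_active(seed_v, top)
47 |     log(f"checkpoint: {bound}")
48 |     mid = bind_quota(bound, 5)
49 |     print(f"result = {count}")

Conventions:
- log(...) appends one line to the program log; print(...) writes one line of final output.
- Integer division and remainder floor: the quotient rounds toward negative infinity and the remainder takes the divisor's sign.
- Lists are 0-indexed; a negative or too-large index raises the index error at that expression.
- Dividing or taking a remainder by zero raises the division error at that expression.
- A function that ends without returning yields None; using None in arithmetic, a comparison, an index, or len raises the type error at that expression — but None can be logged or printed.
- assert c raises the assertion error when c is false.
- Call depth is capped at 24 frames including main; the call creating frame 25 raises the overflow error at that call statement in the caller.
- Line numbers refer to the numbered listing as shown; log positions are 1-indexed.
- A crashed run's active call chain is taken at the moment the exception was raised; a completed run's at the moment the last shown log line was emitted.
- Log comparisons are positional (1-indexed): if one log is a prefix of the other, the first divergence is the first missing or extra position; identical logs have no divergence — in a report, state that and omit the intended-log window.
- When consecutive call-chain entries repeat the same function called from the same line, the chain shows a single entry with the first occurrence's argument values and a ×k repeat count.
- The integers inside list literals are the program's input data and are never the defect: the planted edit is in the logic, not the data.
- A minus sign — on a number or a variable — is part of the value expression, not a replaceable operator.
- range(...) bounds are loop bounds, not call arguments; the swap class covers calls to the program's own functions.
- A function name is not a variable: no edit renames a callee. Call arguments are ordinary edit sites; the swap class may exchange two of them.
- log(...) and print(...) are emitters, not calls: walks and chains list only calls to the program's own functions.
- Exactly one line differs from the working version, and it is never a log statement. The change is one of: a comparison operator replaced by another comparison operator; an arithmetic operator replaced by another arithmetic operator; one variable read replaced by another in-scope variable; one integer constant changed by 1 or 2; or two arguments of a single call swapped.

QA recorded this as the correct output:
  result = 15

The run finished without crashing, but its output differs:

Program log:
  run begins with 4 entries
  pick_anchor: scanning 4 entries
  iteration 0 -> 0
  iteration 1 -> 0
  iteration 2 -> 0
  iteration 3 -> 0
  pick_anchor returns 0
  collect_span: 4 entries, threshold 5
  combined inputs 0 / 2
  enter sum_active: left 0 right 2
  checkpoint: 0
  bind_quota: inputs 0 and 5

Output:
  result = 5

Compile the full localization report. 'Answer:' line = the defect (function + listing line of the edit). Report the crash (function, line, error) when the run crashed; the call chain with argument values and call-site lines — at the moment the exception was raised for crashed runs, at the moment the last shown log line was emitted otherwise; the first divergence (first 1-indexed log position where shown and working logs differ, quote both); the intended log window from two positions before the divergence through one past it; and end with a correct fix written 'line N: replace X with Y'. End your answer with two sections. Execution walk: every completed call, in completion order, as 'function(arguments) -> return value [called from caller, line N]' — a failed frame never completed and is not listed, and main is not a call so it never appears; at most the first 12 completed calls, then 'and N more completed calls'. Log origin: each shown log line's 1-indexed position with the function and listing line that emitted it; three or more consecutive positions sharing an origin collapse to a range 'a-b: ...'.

Answer: the defect is in main at line 49.
The tell: No log line changed; the fault shows up purely in the output.
Call chain: main -> bind_quota(0, 5) (called at line 48).
First divergence: none; the two logs match at every position.
Execution walk:
  pick_anchor([5, 9, 1, 11]) -> 0  [called from main, line 43]
  collect_span([5, 9, 1, 11], 5) -> 2  [called from main, line 44]
  tally_events(0, -2) -> 0  [called from sum_active, line 28]
  sum_active(0, 2) -> 0  [called from main, line 46]
  bind_quota(0, 5) -> 15  [called from main, line 48]
Log line origins:
  1: emitted by main (line 42)
  2: emitted by pick_anchor (line 2)
  3-6: emitted by pick_anchor (line 7)
  7: emitted by pick_anchor (line 8)
  8: emitted by collect_span (line 12)
  9: emitted by main (line 45)
  10: emitted by sum_active (line 25)
  11: emitted by main (line 47)
  12: emitted by bind_quota (line 31)
A correct fix: line 49: replace `count` with `mid`.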